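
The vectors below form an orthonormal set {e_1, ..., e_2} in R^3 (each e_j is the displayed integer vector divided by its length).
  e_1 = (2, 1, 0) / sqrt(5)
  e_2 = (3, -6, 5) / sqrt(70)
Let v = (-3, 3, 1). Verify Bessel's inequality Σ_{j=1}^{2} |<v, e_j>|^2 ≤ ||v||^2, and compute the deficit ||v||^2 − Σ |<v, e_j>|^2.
Σ |<v, e_j>|^2 = 61/7; ||v||^2 = 19; deficit = 72/7

Write each e_j = u_j / sqrt(<u_j, u_j>) where u_j is the displayed integer vector. Then <v, e_j> = <v, u_j> / sqrt(<u_j, u_j>), so |<v, e_j>|^2 = <v, u_j>^2 / <u_j, u_j>.
Coefficients: <v, e_1> = -3/sqrt(5), <v, e_2> = -22/sqrt(70).
Square and sum: Σ |<v, e_j>|^2 = 61/7.
Compute ||v||^2 = v·v = 19.
Deficit = 19 − 61/7 = 72/7 ≥ 0, confirming Bessel's inequality. (The deficit equals ||v − Σ <v,e_j> e_j||^2, the squared distance from v to span{e_j}.)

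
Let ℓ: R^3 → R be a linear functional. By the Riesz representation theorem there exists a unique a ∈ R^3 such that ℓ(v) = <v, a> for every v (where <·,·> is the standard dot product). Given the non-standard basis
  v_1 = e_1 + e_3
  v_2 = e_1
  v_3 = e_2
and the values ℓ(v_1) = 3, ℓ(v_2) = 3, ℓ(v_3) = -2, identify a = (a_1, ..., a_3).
a = (3, -2, 0)

Write a = (a_1, ..., a_3) in the standard basis. For each basis vector v_i, ℓ(v_i) = <v_i, a> is a linear equation in the a_j's. Collect the n equations into a matrix system V a = ℓ, where row i of V is v_i (expressed in the standard basis). Since V is invertible (lower-triangular with 1s on the diagonal, up to permutation), solve by back-substitution:
  V =
[[1, 0, 1],
 [1, 0, 0],
 [0, 1, 0]]
  V a = (3, 3, -2)
Solving gives a = (3, -2, 0).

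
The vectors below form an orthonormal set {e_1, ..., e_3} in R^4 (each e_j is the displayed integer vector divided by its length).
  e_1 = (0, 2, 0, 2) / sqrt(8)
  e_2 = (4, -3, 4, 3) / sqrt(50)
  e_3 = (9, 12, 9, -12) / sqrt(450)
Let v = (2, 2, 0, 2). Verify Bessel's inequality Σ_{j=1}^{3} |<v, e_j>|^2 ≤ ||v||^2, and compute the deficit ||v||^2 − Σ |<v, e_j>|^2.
Σ |<v, e_j>|^2 = 10; ||v||^2 = 12; deficit = 2

Write each e_j = u_j / sqrt(<u_j, u_j>) where u_j is the displayed integer vector. Then <v, e_j> = <v, u_j> / sqrt(<u_j, u_j>), so |<v, e_j>|^2 = <v, u_j>^2 / <u_j, u_j>.
Coefficients: <v, e_1> = 8/sqrt(8), <v, e_2> = 8/sqrt(50), <v, e_3> = 18/sqrt(450).
Square and sum: Σ |<v, e_j>|^2 = 10.
Compute ||v||^2 = v·v = 12.
Deficit = 12 − 10 = 2 ≥ 0, confirming Bessel's inequality. (The deficit equals ||v − Σ <v,e_j> e_j||^2, the squared distance from v to span{e_j}.)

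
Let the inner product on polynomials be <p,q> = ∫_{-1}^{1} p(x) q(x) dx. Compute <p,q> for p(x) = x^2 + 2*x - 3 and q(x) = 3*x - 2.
<p,q> = 44/3

Expand the product: p(x)·q(x) = 3*x^3 + 4*x^2 - 13*x + 6.
∫_{-1}^{1} of each monomial x^k gives [2/(k+1) if k even, 0 if k odd]. Integrating term-by-term (or equivalently evaluating the antiderivative F(x) = 3*x^4/4 + 4*x^3/3 - 13*x^2/2 + 6*x at the endpoints):
  F(1) − F(−1) = 19/12 − (-157/12) = 44/3.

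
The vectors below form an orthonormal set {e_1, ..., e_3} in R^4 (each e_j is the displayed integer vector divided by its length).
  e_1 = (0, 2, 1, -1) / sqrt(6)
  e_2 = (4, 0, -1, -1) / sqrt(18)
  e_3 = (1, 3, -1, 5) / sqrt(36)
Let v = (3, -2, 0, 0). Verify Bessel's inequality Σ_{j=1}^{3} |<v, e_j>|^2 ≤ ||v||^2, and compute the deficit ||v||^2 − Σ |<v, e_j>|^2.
Σ |<v, e_j>|^2 = 131/12; ||v||^2 = 13; deficit = 25/12

Write each e_j = u_j / sqrt(<u_j, u_j>) where u_j is the displayed integer vector. Then <v, e_j> = <v, u_j> / sqrt(<u_j, u_j>), so |<v, e_j>|^2 = <v, u_j>^2 / <u_j, u_j>.
Coefficients: <v, e_1> = -4/sqrt(6), <v, e_2> = 12/sqrt(18), <v, e_3> = -3/sqrt(36).
Square and sum: Σ |<v, e_j>|^2 = 131/12.
Compute ||v||^2 = v·v = 13.
Deficit = 13 − 131/12 = 25/12 ≥ 0, confirming Bessel's inequality. (The deficit equals ||v − Σ <v,e_j> e_j||^2, the squared distance from v to span{e_j}.)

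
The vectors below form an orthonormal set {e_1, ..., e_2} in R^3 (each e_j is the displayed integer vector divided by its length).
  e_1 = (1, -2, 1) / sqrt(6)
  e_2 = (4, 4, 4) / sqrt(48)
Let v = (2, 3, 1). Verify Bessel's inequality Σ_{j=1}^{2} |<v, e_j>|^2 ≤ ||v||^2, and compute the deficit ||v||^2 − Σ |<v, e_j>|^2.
Σ |<v, e_j>|^2 = 27/2; ||v||^2 = 14; deficit = 1/2

Write each e_j = u_j / sqrt(<u_j, u_j>) where u_j is the displayed integer vector. Then <v, e_j> = <v, u_j> / sqrt(<u_j, u_j>), so |<v, e_j>|^2 = <v, u_j>^2 / <u_j, u_j>.
Coefficients: <v, e_1> = -3/sqrt(6), <v, e_2> = 24/sqrt(48).
Square and sum: Σ |<v, e_j>|^2 = 27/2.
Compute ||v||^2 = v·v = 14.
Deficit = 14 − 27/2 = 1/2 ≥ 0, confirming Bessel's inequality. (The deficit equals ||v − Σ <v,e_j> e_j||^2, the squared distance from v to span{e_j}.)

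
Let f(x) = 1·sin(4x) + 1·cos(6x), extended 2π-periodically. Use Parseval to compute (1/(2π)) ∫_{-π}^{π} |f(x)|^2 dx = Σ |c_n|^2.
Σ |c_n|^2 = 1

Expand |f|^2 and use orthogonality of {sin(nx), cos(mx)} on [-π, π]:
  ∫_{-π}^{π} sin(nx)^2 dx = π, ∫ cos(mx)^2 dx = π, and cross terms integrate to 0.
So ∫_{-π}^{π} f(x)^2 dx = 1^2 · π + 1^2 · π = (1 + 1)π.
Divide by 2π: (1 + 1)/2 = 1.
By Parseval, this equals Σ |c_n|^2.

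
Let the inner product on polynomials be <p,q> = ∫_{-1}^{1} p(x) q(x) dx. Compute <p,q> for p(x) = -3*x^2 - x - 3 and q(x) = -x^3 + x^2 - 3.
<p,q> = 106/5

Expand the product: p(x)·q(x) = 3*x^5 - 2*x^4 + 2*x^3 + 6*x^2 + 3*x + 9.
∫_{-1}^{1} of each monomial x^k gives [2/(k+1) if k even, 0 if k odd]. Integrating term-by-term (or equivalently evaluating the antiderivative F(x) = x^6/2 - 2*x^5/5 + x^4/2 + 2*x^3 + 3*x^2/2 + 9*x at the endpoints):
  F(1) − F(−1) = 131/10 − (-81/10) = 106/5.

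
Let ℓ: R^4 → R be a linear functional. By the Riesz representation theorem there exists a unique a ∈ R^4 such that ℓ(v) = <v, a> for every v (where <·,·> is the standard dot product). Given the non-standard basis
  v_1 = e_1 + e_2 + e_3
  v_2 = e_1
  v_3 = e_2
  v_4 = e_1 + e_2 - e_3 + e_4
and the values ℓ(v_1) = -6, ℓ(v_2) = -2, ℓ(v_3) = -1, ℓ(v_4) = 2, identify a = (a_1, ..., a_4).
a = (-2, -1, -3, 2)

Write a = (a_1, ..., a_4) in the standard basis. For each basis vector v_i, ℓ(v_i) = <v_i, a> is a linear equation in the a_j's. Collect the n equations into a matrix system V a = ℓ, where row i of V is v_i (expressed in the standard basis). Since V is invertible (lower-triangular with 1s on the diagonal, up to permutation), solve by back-substitution:
  V =
[[1, 1, 1, 0],
 [1, 0, 0, 0],
 [0, 1, 0, 0],
 [1, 1, -1, 1]]
  V a = (-6, -2, -1, 2)
Solving gives a = (-2, -1, -3, 2).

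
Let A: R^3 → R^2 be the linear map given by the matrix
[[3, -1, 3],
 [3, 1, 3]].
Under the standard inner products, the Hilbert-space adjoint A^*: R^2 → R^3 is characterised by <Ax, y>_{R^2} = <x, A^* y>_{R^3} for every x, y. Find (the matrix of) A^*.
A^* = A^T =
[[3, 3],
 [-1, 1],
 [3, 3]]

For real matrices with standard dot products, the defining identity <Ax, y> = <x, A^* y> gives (Ax)^T y = x^T (A^*) y, i.e. x^T A^T y = x^T (A^*) y. Since this holds for all x, y, we must have A^* = A^T. Therefore
A^* =
[[3, 3],
 [-1, 1],
 [3, 3]].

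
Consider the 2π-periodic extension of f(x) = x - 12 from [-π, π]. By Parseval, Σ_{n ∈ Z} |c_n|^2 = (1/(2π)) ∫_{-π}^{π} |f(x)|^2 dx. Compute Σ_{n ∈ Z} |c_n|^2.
Σ |c_n|^2 = π^2/3 + 144

Expand and integrate term by term over [-π, π]:
  ∫ (x)^2 dx = 1·(2π^3/3); ∫ 2·1·(-12)·x dx = 0 (odd integrand); ∫ (-12)^2 dx = 144·2π.
So (1/(2π)) ∫_{-π}^{π} (x - 12)^2 dx = 1π^2/3 + 144 = π^2/3 + 144.
Parseval ⇒ Σ |c_n|^2 = π^2/3 + 144.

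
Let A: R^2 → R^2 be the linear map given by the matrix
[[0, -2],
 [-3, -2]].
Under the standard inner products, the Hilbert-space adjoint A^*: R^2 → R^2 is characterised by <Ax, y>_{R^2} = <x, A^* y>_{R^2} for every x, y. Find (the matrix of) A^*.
A^* = A^T =
[[0, -3],
 [-2, -2]]

For real matrices with standard dot products, the defining identity <Ax, y> = <x, A^* y> gives (Ax)^T y = x^T (A^*) y, i.e. x^T A^T y = x^T (A^*) y. Since this holds for all x, y, we must have A^* = A^T. Therefore
A^* =
[[0, -3],
 [-2, -2]].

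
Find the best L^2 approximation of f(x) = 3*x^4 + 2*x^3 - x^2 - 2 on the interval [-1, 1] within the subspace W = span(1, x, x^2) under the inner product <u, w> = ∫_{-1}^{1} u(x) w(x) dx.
g(x) = 11*x^2/7 + 6*x/5 - 79/35

The best approximation g ∈ W is the orthogonal projection of f onto W. Writing g = a_0 + a_1 x + a_2 x^2, the coefficients solve the normal equations G · a = b where
  G_{ij} = <φ_i, φ_j> and b_i = <f, φ_i>, with φ_0 = 1, φ_1 = x, φ_2 = x^2.
G =
  [2, 0, 2/3]
  [0, 2/3, 0]
  [2/3, 0, 2/5],
b = (-52/15, 4/5, -92/105).
Solving gives a_0 = -79/35, a_1 = 6/5, a_2 = 11/7, so
  g(x) = 11*x^2/7 + 6*x/5 - 79/35.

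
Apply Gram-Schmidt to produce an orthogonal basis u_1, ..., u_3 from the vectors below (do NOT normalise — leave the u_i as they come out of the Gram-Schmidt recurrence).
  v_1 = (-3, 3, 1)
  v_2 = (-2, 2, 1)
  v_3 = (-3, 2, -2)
Orthogonal basis:
  u_1 = (-3, 3, 1)
  u_2 = (1/19, -1/19, 6/19)
  u_3 = (-1/2, -1/2, 0)

Apply the Gram-Schmidt recurrence
  u_1 = v_1
  u_i = v_i − Σ_{j<i} ((v_i · u_j) / (u_j · u_j)) · u_j.

Step by step this gives:
  u_1 = (-3, 3, 1)
  u_2 = (1/19, -1/19, 6/19)
  u_3 = (-1/2, -1/2, 0)

Orthogonality check:
  u_2 · u_1 = 0 (should be 0)
  u_3 · u_1 = 0 (should be 0)
  u_3 · u_2 = 0 (should be 0)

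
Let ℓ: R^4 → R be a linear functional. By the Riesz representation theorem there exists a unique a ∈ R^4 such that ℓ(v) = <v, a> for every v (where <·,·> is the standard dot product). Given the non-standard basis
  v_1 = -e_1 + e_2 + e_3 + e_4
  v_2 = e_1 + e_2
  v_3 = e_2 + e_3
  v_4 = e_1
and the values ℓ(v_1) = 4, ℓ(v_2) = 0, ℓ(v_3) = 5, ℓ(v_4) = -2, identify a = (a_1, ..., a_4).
a = (-2, 2, 3, -3)

Write a = (a_1, ..., a_4) in the standard basis. For each basis vector v_i, ℓ(v_i) = <v_i, a> is a linear equation in the a_j's. Collect the n equations into a matrix system V a = ℓ, where row i of V is v_i (expressed in the standard basis). Since V is invertible (lower-triangular with 1s on the diagonal, up to permutation), solve by back-substitution:
  V =
[[-1, 1, 1, 1],
 [1, 1, 0, 0],
 [0, 1, 1, 0],
 [1, 0, 0, 0]]
  V a = (4, 0, 5, -2)
Solving gives a = (-2, 2, 3, -3).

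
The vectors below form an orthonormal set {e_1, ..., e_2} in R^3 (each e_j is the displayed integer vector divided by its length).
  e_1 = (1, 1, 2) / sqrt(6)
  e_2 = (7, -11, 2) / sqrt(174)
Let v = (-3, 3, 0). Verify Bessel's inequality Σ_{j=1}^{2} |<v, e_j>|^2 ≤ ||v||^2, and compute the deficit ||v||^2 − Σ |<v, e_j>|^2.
Σ |<v, e_j>|^2 = 486/29; ||v||^2 = 18; deficit = 36/29

Write each e_j = u_j / sqrt(<u_j, u_j>) where u_j is the displayed integer vector. Then <v, e_j> = <v, u_j> / sqrt(<u_j, u_j>), so |<v, e_j>|^2 = <v, u_j>^2 / <u_j, u_j>.
Coefficients: <v, e_1> = 0/sqrt(6), <v, e_2> = -54/sqrt(174).
Square and sum: Σ |<v, e_j>|^2 = 486/29.
Compute ||v||^2 = v·v = 18.
Deficit = 18 − 486/29 = 36/29 ≥ 0, confirming Bessel's inequality. (The deficit equals ||v − Σ <v,e_j> e_j||^2, the squared distance from v to span{e_j}.)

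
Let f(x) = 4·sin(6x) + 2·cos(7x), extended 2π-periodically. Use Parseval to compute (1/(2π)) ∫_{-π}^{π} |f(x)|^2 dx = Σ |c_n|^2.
Σ |c_n|^2 = 10

Expand |f|^2 and use orthogonality of {sin(nx), cos(mx)} on [-π, π]:
  ∫_{-π}^{π} sin(nx)^2 dx = π, ∫ cos(mx)^2 dx = π, and cross terms integrate to 0.
So ∫_{-π}^{π} f(x)^2 dx = 4^2 · π + 2^2 · π = (16 + 4)π.
Divide by 2π: (16 + 4)/2 = 10.
By Parseval, this equals Σ |c_n|^2.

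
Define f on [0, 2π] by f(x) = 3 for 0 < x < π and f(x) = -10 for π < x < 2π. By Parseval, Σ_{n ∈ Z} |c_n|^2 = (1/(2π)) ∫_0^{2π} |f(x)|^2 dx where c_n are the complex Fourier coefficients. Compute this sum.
Σ |c_n|^2 = 109/2

Parseval equates the L^2 energy of f (normalised by 1/(2π)) with the ℓ^2 sum of its Fourier coefficients: (1/(2π)) ∫_0^{2π} |f|^2 = Σ |c_n|^2.
Compute the left side: (1/(2π)) [∫_0^π 3^2 dx + ∫_π^{2π} (-10)^2 dx] = (1/(2π)) · (9π + 100π) = (9 + 100)/2 = 109/2.
So Σ_{n ∈ Z} |c_n|^2 = 109/2.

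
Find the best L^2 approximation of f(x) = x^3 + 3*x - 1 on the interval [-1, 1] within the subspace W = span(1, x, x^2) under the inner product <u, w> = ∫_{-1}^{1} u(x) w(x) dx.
g(x) = 18*x/5 - 1

The best approximation g ∈ W is the orthogonal projection of f onto W. Writing g = a_0 + a_1 x + a_2 x^2, the coefficients solve the normal equations G · a = b where
  G_{ij} = <φ_i, φ_j> and b_i = <f, φ_i>, with φ_0 = 1, φ_1 = x, φ_2 = x^2.
G =
  [2, 0, 2/3]
  [0, 2/3, 0]
  [2/3, 0, 2/5],
b = (-2, 12/5, -2/3).
Solving gives a_0 = -1, a_1 = 18/5, a_2 = 0, so
  g(x) = 18*x/5 - 1.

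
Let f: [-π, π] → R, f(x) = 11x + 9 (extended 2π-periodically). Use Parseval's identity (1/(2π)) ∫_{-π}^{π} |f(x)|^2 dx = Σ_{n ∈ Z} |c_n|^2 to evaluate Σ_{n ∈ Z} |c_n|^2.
Σ |c_n|^2 = 121π^2/3 + 81

Expand and integrate term by term over [-π, π]:
  ∫ (11x)^2 dx = 121·(2π^3/3); ∫ 2·11·(9)·x dx = 0 (odd integrand); ∫ 9^2 dx = 81·2π.
So (1/(2π)) ∫_{-π}^{π} (11x + 9)^2 dx = 121π^2/3 + 81 = 121π^2/3 + 81.
Parseval ⇒ Σ |c_n|^2 = 121π^2/3 + 81.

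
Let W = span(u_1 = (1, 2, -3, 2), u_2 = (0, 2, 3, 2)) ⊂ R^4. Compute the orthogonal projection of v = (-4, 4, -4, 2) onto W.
proj_W(v) = (68/61, 144/61, -192/61, 144/61)

Set up U = [u_1 | ... | u_2] ∈ R^(4×2). The projector onto W = col(U) is P = U (U^T U)^(-1) U^T.
Compute U^T U =
  [18, -1]
  [-1, 17],
and U^T v = (20, 0).
Solve U^T U · c = U^T v for the coefficients: c = (68/61, 4/61). The projection is proj_W(v) = U c.
Check: (v - proj_W(v)) · u_1 = 0  (should be 0).
Check: (v - proj_W(v)) · u_2 = 0  (should be 0).
Result: proj_W(v) = (68/61, 144/61, -192/61, 144/61).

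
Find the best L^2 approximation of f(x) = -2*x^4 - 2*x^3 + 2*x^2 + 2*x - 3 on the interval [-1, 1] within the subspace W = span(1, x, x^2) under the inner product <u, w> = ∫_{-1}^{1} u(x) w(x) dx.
g(x) = 2*x^2/7 + 4*x/5 - 99/35

The best approximation g ∈ W is the orthogonal projection of f onto W. Writing g = a_0 + a_1 x + a_2 x^2, the coefficients solve the normal equations G · a = b where
  G_{ij} = <φ_i, φ_j> and b_i = <f, φ_i>, with φ_0 = 1, φ_1 = x, φ_2 = x^2.
G =
  [2, 0, 2/3]
  [0, 2/3, 0]
  [2/3, 0, 2/5],
b = (-82/15, 8/15, -62/35).
Solving gives a_0 = -99/35, a_1 = 4/5, a_2 = 2/7, so
  g(x) = 2*x^2/7 + 4*x/5 - 99/35.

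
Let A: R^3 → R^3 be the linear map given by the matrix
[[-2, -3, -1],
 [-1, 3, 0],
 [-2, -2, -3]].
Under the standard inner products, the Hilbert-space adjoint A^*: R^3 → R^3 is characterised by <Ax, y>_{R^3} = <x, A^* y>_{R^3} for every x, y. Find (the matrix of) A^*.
A^* = A^T =
[[-2, -1, -2],
 [-3, 3, -2],
 [-1, 0, -3]]

For real matrices with standard dot products, the defining identity <Ax, y> = <x, A^* y> gives (Ax)^T y = x^T (A^*) y, i.e. x^T A^T y = x^T (A^*) y. Since this holds for all x, y, we must have A^* = A^T. Therefore
A^* =
[[-2, -1, -2],
 [-3, 3, -2],
 [-1, 0, -3]].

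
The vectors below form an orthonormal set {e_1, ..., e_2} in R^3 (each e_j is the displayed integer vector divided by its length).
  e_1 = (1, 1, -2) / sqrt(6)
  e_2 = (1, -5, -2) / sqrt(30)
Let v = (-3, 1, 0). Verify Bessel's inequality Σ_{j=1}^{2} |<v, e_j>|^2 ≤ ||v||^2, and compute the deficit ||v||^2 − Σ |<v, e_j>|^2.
Σ |<v, e_j>|^2 = 14/5; ||v||^2 = 10; deficit = 36/5

Write each e_j = u_j / sqrt(<u_j, u_j>) where u_j is the displayed integer vector. Then <v, e_j> = <v, u_j> / sqrt(<u_j, u_j>), so |<v, e_j>|^2 = <v, u_j>^2 / <u_j, u_j>.
Coefficients: <v, e_1> = -2/sqrt(6), <v, e_2> = -8/sqrt(30).
Square and sum: Σ |<v, e_j>|^2 = 14/5.
Compute ||v||^2 = v·v = 10.
Deficit = 10 − 14/5 = 36/5 ≥ 0, confirming Bessel's inequality. (The deficit equals ||v − Σ <v,e_j> e_j||^2, the squared distance from v to span{e_j}.)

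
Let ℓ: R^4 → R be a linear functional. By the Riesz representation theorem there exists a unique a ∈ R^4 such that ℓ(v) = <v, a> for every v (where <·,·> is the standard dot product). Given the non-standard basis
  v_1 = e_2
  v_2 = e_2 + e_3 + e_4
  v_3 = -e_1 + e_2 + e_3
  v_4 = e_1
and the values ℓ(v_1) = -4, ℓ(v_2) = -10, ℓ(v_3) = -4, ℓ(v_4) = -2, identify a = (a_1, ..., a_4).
a = (-2, -4, -2, -4)

Write a = (a_1, ..., a_4) in the standard basis. For each basis vector v_i, ℓ(v_i) = <v_i, a> is a linear equation in the a_j's. Collect the n equations into a matrix system V a = ℓ, where row i of V is v_i (expressed in the standard basis). Since V is invertible (lower-triangular with 1s on the diagonal, up to permutation), solve by back-substitution:
  V =
[[0, 1, 0, 0],
 [0, 1, 1, 1],
 [-1, 1, 1, 0],
 [1, 0, 0, 0]]
  V a = (-4, -10, -4, -2)
Solving gives a = (-2, -4, -2, -4).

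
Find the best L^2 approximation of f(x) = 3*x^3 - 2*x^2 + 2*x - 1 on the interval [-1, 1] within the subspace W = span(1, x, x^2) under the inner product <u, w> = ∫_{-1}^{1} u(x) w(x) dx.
g(x) = -2*x^2 + 19*x/5 - 1

The best approximation g ∈ W is the orthogonal projection of f onto W. Writing g = a_0 + a_1 x + a_2 x^2, the coefficients solve the normal equations G · a = b where
  G_{ij} = <φ_i, φ_j> and b_i = <f, φ_i>, with φ_0 = 1, φ_1 = x, φ_2 = x^2.
G =
  [2, 0, 2/3]
  [0, 2/3, 0]
  [2/3, 0, 2/5],
b = (-10/3, 38/15, -22/15).
Solving gives a_0 = -1, a_1 = 19/5, a_2 = -2, so
  g(x) = -2*x^2 + 19*x/5 - 1.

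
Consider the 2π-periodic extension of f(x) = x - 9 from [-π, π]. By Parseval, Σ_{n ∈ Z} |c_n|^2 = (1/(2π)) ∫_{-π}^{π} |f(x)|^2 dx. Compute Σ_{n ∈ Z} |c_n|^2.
Σ |c_n|^2 = π^2/3 + 81

Expand and integrate term by term over [-π, π]:
  ∫ (x)^2 dx = 1·(2π^3/3); ∫ 2·1·(-9)·x dx = 0 (odd integrand); ∫ (-9)^2 dx = 81·2π.
So (1/(2π)) ∫_{-π}^{π} (x - 9)^2 dx = 1π^2/3 + 81 = π^2/3 + 81.
Parseval ⇒ Σ |c_n|^2 = π^2/3 + 81.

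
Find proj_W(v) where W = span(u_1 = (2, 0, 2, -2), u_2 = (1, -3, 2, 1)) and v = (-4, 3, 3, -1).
proj_W(v) = (-8/41, 72/41, -32/41, -40/41)

Set up U = [u_1 | ... | u_2] ∈ R^(4×2). The projector onto W = col(U) is P = U (U^T U)^(-1) U^T.
Compute U^T U =
  [12, 4]
  [4, 15],
and U^T v = (0, -8).
Solve U^T U · c = U^T v for the coefficients: c = (8/41, -24/41). The projection is proj_W(v) = U c.
Check: (v - proj_W(v)) · u_1 = 0  (should be 0).
Check: (v - proj_W(v)) · u_2 = 0  (should be 0).
Result: proj_W(v) = (-8/41, 72/41, -32/41, -40/41).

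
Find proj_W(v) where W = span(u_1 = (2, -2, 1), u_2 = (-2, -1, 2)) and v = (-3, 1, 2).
proj_W(v) = (-10/3, 1/3, 4/3)

Set up U = [u_1 | ... | u_2] ∈ R^(3×2). The projector onto W = col(U) is P = U (U^T U)^(-1) U^T.
Compute U^T U =
  [9, 0]
  [0, 9],
and U^T v = (-6, 9).
Solve U^T U · c = U^T v for the coefficients: c = (-2/3, 1). The projection is proj_W(v) = U c.
Check: (v - proj_W(v)) · u_1 = 0  (should be 0).
Check: (v - proj_W(v)) · u_2 = 0  (should be 0).
Result: proj_W(v) = (-10/3, 1/3, 4/3).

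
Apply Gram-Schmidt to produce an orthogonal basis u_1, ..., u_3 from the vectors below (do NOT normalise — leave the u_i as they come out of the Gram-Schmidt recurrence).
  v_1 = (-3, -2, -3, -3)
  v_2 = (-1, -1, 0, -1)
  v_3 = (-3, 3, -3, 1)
Orthogonal basis:
  u_1 = (-3, -2, -3, -3)
  u_2 = (-7/31, -15/31, 24/31, -7/31)
  u_3 = (-85/29, 54/29, 18/29, 31/29)

Apply the Gram-Schmidt recurrence
  u_1 = v_1
  u_i = v_i − Σ_{j<i} ((v_i · u_j) / (u_j · u_j)) · u_j.

Step by step this gives:
  u_1 = (-3, -2, -3, -3)
  u_2 = (-7/31, -15/31, 24/31, -7/31)
  u_3 = (-85/29, 54/29, 18/29, 31/29)

Orthogonality check:
  u_2 · u_1 = 0 (should be 0)
  u_3 · u_1 = 0 (should be 0)
  u_3 · u_2 = 0 (should be 0)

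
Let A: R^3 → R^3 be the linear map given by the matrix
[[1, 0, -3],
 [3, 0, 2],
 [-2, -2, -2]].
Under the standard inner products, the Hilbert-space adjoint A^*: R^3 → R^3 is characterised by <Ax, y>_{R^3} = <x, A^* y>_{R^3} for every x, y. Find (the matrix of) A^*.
A^* = A^T =
[[1, 3, -2],
 [0, 0, -2],
 [-3, 2, -2]]

For real matrices with standard dot products, the defining identity <Ax, y> = <x, A^* y> gives (Ax)^T y = x^T (A^*) y, i.e. x^T A^T y = x^T (A^*) y. Since this holds for all x, y, we must have A^* = A^T. Therefore
A^* =
[[1, 3, -2],
 [0, 0, -2],
 [-3, 2, -2]].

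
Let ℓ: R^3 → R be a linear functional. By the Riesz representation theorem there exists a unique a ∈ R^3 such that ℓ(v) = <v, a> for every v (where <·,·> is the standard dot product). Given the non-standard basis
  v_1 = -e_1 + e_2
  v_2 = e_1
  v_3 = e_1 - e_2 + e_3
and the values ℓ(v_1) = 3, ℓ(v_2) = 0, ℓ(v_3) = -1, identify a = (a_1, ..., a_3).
a = (0, 3, 2)

Write a = (a_1, ..., a_3) in the standard basis. For each basis vector v_i, ℓ(v_i) = <v_i, a> is a linear equation in the a_j's. Collect the n equations into a matrix system V a = ℓ, where row i of V is v_i (expressed in the standard basis). Since V is invertible (lower-triangular with 1s on the diagonal, up to permutation), solve by back-substitution:
  V =
[[-1, 1, 0],
 [1, 0, 0],
 [1, -1, 1]]
  V a = (3, 0, -1)
Solving gives a = (0, 3, 2).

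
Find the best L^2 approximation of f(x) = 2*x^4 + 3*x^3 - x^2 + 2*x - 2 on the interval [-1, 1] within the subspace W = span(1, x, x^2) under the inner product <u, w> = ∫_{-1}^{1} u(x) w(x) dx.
g(x) = 5*x^2/7 + 19*x/5 - 76/35

The best approximation g ∈ W is the orthogonal projection of f onto W. Writing g = a_0 + a_1 x + a_2 x^2, the coefficients solve the normal equations G · a = b where
  G_{ij} = <φ_i, φ_j> and b_i = <f, φ_i>, with φ_0 = 1, φ_1 = x, φ_2 = x^2.
G =
  [2, 0, 2/3]
  [0, 2/3, 0]
  [2/3, 0, 2/5],
b = (-58/15, 38/15, -122/105).
Solving gives a_0 = -76/35, a_1 = 19/5, a_2 = 5/7, so
  g(x) = 5*x^2/7 + 19*x/5 - 76/35.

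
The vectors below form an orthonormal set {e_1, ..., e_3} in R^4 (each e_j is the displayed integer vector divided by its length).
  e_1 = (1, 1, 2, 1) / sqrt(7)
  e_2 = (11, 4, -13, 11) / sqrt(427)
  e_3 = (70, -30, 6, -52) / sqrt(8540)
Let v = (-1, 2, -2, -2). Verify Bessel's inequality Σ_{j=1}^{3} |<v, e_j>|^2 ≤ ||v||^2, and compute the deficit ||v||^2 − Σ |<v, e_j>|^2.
Σ |<v, e_j>|^2 = 131/35; ||v||^2 = 13; deficit = 324/35

Write each e_j = u_j / sqrt(<u_j, u_j>) where u_j is the displayed integer vector. Then <v, e_j> = <v, u_j> / sqrt(<u_j, u_j>), so |<v, e_j>|^2 = <v, u_j>^2 / <u_j, u_j>.
Coefficients: <v, e_1> = -5/sqrt(7), <v, e_2> = 1/sqrt(427), <v, e_3> = -38/sqrt(8540).
Square and sum: Σ |<v, e_j>|^2 = 131/35.
Compute ||v||^2 = v·v = 13.
Deficit = 13 − 131/35 = 324/35 ≥ 0, confirming Bessel's inequality. (The deficit equals ||v − Σ <v,e_j> e_j||^2, the squared distance from v to span{e_j}.)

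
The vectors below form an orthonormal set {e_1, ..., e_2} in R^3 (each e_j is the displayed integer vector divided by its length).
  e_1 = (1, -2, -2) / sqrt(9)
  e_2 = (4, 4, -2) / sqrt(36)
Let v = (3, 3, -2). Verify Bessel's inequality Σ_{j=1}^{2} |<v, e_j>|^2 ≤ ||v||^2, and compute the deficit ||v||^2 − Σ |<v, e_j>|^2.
Σ |<v, e_j>|^2 = 197/9; ||v||^2 = 22; deficit = 1/9

Write each e_j = u_j / sqrt(<u_j, u_j>) where u_j is the displayed integer vector. Then <v, e_j> = <v, u_j> / sqrt(<u_j, u_j>), so |<v, e_j>|^2 = <v, u_j>^2 / <u_j, u_j>.
Coefficients: <v, e_1> = 1/sqrt(9), <v, e_2> = 28/sqrt(36).
Square and sum: Σ |<v, e_j>|^2 = 197/9.
Compute ||v||^2 = v·v = 22.
Deficit = 22 − 197/9 = 1/9 ≥ 0, confirming Bessel's inequality. (The deficit equals ||v − Σ <v,e_j> e_j||^2, the squared distance from v to span{e_j}.)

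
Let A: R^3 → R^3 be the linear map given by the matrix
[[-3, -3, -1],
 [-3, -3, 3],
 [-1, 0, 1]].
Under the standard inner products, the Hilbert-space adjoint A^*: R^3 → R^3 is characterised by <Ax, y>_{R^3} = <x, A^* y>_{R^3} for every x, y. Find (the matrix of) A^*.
A^* = A^T =
[[-3, -3, -1],
 [-3, -3, 0],
 [-1, 3, 1]]

For real matrices with standard dot products, the defining identity <Ax, y> = <x, A^* y> gives (Ax)^T y = x^T (A^*) y, i.e. x^T A^T y = x^T (A^*) y. Since this holds for all x, y, we must have A^* = A^T. Therefore
A^* =
[[-3, -3, -1],
 [-3, -3, 0],
 [-1, 3, 1]].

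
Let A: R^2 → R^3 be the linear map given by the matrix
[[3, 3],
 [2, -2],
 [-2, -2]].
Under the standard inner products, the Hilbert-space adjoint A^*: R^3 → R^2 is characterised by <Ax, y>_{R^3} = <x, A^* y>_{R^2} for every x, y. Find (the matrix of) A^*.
A^* = A^T =
[[3, 2, -2],
 [3, -2, -2]]

For real matrices with standard dot products, the defining identity <Ax, y> = <x, A^* y> gives (Ax)^T y = x^T (A^*) y, i.e. x^T A^T y = x^T (A^*) y. Since this holds for all x, y, we must have A^* = A^T. Therefore
A^* =
[[3, 2, -2],
 [3, -2, -2]].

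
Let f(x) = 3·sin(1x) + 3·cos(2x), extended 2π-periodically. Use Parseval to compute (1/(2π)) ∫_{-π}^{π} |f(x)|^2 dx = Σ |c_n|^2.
Σ |c_n|^2 = 9

Expand |f|^2 and use orthogonality of {sin(nx), cos(mx)} on [-π, π]:
  ∫_{-π}^{π} sin(nx)^2 dx = π, ∫ cos(mx)^2 dx = π, and cross terms integrate to 0.
So ∫_{-π}^{π} f(x)^2 dx = 3^2 · π + 3^2 · π = (9 + 9)π.
Divide by 2π: (9 + 9)/2 = 9.
By Parseval, this equals Σ |c_n|^2.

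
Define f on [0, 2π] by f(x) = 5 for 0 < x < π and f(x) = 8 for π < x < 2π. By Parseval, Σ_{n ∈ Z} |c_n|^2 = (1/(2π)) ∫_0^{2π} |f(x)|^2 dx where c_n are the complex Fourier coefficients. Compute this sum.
Σ |c_n|^2 = 89/2

Parseval equates the L^2 energy of f (normalised by 1/(2π)) with the ℓ^2 sum of its Fourier coefficients: (1/(2π)) ∫_0^{2π} |f|^2 = Σ |c_n|^2.
Compute the left side: (1/(2π)) [∫_0^π 5^2 dx + ∫_π^{2π} 8^2 dx] = (1/(2π)) · (25π + 64π) = (25 + 64)/2 = 89/2.
So Σ_{n ∈ Z} |c_n|^2 = 89/2.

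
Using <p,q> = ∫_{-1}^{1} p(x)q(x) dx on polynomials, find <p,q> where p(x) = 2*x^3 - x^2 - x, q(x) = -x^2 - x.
<p,q> = 4/15

Expand the product: p(x)·q(x) = -2*x^5 - x^4 + 2*x^3 + x^2.
∫_{-1}^{1} of each monomial x^k gives [2/(k+1) if k even, 0 if k odd]. Integrating term-by-term (or equivalently evaluating the antiderivative F(x) = -x^6/3 - x^5/5 + x^4/2 + x^3/3 at the endpoints):
  F(1) − F(−1) = 3/10 − (1/30) = 4/15.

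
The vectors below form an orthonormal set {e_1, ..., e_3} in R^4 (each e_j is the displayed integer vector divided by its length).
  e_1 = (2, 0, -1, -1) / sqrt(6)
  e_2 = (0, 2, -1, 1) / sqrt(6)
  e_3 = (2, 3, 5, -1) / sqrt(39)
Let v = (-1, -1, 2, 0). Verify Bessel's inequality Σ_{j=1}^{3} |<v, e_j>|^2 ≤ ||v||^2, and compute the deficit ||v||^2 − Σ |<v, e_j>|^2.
Σ |<v, e_j>|^2 = 233/39; ||v||^2 = 6; deficit = 1/39

Write each e_j = u_j / sqrt(<u_j, u_j>) where u_j is the displayed integer vector. Then <v, e_j> = <v, u_j> / sqrt(<u_j, u_j>), so |<v, e_j>|^2 = <v, u_j>^2 / <u_j, u_j>.
Coefficients: <v, e_1> = -4/sqrt(6), <v, e_2> = -4/sqrt(6), <v, e_3> = 5/sqrt(39).
Square and sum: Σ |<v, e_j>|^2 = 233/39.
Compute ||v||^2 = v·v = 6.
Deficit = 6 − 233/39 = 1/39 ≥ 0, confirming Bessel's inequality. (The deficit equals ||v − Σ <v,e_j> e_j||^2, the squared distance from v to span{e_j}.)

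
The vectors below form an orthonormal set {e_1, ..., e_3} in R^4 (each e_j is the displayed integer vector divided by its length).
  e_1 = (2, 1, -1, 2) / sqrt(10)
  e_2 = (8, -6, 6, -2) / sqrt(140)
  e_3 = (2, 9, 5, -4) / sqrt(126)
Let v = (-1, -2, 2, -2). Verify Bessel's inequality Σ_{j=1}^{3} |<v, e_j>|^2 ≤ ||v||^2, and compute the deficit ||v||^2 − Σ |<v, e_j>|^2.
Σ |<v, e_j>|^2 = 116/9; ||v||^2 = 13; deficit = 1/9

Write each e_j = u_j / sqrt(<u_j, u_j>) where u_j is the displayed integer vector. Then <v, e_j> = <v, u_j> / sqrt(<u_j, u_j>), so |<v, e_j>|^2 = <v, u_j>^2 / <u_j, u_j>.
Coefficients: <v, e_1> = -10/sqrt(10), <v, e_2> = 20/sqrt(140), <v, e_3> = -2/sqrt(126).
Square and sum: Σ |<v, e_j>|^2 = 116/9.
Compute ||v||^2 = v·v = 13.
Deficit = 13 − 116/9 = 1/9 ≥ 0, confirming Bessel's inequality. (The deficit equals ||v − Σ <v,e_j> e_j||^2, the squared distance from v to span{e_j}.)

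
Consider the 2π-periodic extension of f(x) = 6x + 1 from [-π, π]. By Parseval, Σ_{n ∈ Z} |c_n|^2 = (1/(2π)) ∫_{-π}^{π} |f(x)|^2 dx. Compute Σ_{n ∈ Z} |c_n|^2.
Σ |c_n|^2 = 12π^2 + 1

Expand and integrate term by term over [-π, π]:
  ∫ (6x)^2 dx = 36·(2π^3/3); ∫ 2·6·(1)·x dx = 0 (odd integrand); ∫ 1^2 dx = 1·2π.
So (1/(2π)) ∫_{-π}^{π} (6x + 1)^2 dx = 36π^2/3 + 1 = 12π^2 + 1.
Parseval ⇒ Σ |c_n|^2 = 12π^2 + 1.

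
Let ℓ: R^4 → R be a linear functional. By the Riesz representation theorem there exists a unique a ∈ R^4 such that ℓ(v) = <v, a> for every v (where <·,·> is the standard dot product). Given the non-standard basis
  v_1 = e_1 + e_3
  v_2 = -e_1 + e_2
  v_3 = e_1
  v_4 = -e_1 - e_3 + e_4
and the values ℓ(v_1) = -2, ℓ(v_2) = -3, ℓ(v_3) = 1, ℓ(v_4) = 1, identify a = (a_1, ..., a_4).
a = (1, -2, -3, -1)

Write a = (a_1, ..., a_4) in the standard basis. For each basis vector v_i, ℓ(v_i) = <v_i, a> is a linear equation in the a_j's. Collect the n equations into a matrix system V a = ℓ, where row i of V is v_i (expressed in the standard basis). Since V is invertible (lower-triangular with 1s on the diagonal, up to permutation), solve by back-substitution:
  V =
[[1, 0, 1, 0],
 [-1, 1, 0, 0],
 [1, 0, 0, 0],
 [-1, 0, -1, 1]]
  V a = (-2, -3, 1, 1)
Solving gives a = (1, -2, -3, -1).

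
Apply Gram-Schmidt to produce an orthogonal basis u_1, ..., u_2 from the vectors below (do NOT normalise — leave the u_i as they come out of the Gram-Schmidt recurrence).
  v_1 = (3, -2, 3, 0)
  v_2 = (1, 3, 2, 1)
Orthogonal basis:
  u_1 = (3, -2, 3, 0)
  u_2 = (13/22, 36/11, 35/22, 1)

Apply the Gram-Schmidt recurrence
  u_1 = v_1
  u_i = v_i − Σ_{j<i} ((v_i · u_j) / (u_j · u_j)) · u_j.

Step by step this gives:
  u_1 = (3, -2, 3, 0)
  u_2 = (13/22, 36/11, 35/22, 1)

Orthogonality check:
  u_2 · u_1 = 0 (should be 0)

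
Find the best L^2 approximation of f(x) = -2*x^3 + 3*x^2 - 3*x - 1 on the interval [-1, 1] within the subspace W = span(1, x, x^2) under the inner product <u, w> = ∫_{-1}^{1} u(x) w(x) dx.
g(x) = 3*x^2 - 21*x/5 - 1

The best approximation g ∈ W is the orthogonal projection of f onto W. Writing g = a_0 + a_1 x + a_2 x^2, the coefficients solve the normal equations G · a = b where
  G_{ij} = <φ_i, φ_j> and b_i = <f, φ_i>, with φ_0 = 1, φ_1 = x, φ_2 = x^2.
G =
  [2, 0, 2/3]
  [0, 2/3, 0]
  [2/3, 0, 2/5],
b = (0, -14/5, 8/15).
Solving gives a_0 = -1, a_1 = -21/5, a_2 = 3, so
  g(x) = 3*x^2 - 21*x/5 - 1.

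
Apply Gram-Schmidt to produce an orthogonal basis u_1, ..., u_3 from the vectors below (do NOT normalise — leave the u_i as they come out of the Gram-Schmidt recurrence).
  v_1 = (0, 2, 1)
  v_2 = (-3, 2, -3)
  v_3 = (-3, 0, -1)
Orthogonal basis:
  u_1 = (0, 2, 1)
  u_2 = (-3, 8/5, -16/5)
  u_3 = (-144/109, -54/109, 108/109)

Apply the Gram-Schmidt recurrence
  u_1 = v_1
  u_i = v_i − Σ_{j<i} ((v_i · u_j) / (u_j · u_j)) · u_j.

Step by step this gives:
  u_1 = (0, 2, 1)
  u_2 = (-3, 8/5, -16/5)
  u_3 = (-144/109, -54/109, 108/109)

Orthogonality check:
  u_2 · u_1 = 0 (should be 0)
  u_3 · u_1 = 0 (should be 0)
  u_3 · u_2 = 0 (should be 0)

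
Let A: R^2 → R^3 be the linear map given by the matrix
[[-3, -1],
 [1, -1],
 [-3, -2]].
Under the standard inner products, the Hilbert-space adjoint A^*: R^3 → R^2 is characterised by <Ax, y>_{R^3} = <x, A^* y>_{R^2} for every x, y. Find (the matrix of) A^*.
A^* = A^T =
[[-3, 1, -3],
 [-1, -1, -2]]

For real matrices with standard dot products, the defining identity <Ax, y> = <x, A^* y> gives (Ax)^T y = x^T (A^*) y, i.e. x^T A^T y = x^T (A^*) y. Since this holds for all x, y, we must have A^* = A^T. Therefore
A^* =
[[-3, 1, -3],
 [-1, -1, -2]].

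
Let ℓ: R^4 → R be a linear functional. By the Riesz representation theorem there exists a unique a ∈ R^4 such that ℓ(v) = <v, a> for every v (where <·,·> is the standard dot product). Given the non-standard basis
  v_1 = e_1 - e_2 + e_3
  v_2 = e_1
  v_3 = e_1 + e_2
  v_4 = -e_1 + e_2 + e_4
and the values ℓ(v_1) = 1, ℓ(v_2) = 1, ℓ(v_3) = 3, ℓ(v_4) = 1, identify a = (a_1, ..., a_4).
a = (1, 2, 2, 0)

Write a = (a_1, ..., a_4) in the standard basis. For each basis vector v_i, ℓ(v_i) = <v_i, a> is a linear equation in the a_j's. Collect the n equations into a matrix system V a = ℓ, where row i of V is v_i (expressed in the standard basis). Since V is invertible (lower-triangular with 1s on the diagonal, up to permutation), solve by back-substitution:
  V =
[[1, -1, 1, 0],
 [1, 0, 0, 0],
 [1, 1, 0, 0],
 [-1, 1, 0, 1]]
  V a = (1, 1, 3, 1)
Solving gives a = (1, 2, 2, 0).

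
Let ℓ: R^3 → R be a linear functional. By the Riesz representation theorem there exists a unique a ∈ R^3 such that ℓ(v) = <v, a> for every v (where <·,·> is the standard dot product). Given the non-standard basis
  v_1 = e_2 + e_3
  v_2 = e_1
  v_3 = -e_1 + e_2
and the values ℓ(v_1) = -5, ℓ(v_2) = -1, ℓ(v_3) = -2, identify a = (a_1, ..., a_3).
a = (-1, -3, -2)

Write a = (a_1, ..., a_3) in the standard basis. For each basis vector v_i, ℓ(v_i) = <v_i, a> is a linear equation in the a_j's. Collect the n equations into a matrix system V a = ℓ, where row i of V is v_i (expressed in the standard basis). Since V is invertible (lower-triangular with 1s on the diagonal, up to permutation), solve by back-substitution:
  V =
[[0, 1, 1],
 [1, 0, 0],
 [-1, 1, 0]]
  V a = (-5, -1, -2)
Solving gives a = (-1, -3, -2).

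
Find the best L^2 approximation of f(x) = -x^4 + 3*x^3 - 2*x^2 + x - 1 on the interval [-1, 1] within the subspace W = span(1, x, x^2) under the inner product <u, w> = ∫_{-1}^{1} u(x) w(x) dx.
g(x) = -20*x^2/7 + 14*x/5 - 32/35

The best approximation g ∈ W is the orthogonal projection of f onto W. Writing g = a_0 + a_1 x + a_2 x^2, the coefficients solve the normal equations G · a = b where
  G_{ij} = <φ_i, φ_j> and b_i = <f, φ_i>, with φ_0 = 1, φ_1 = x, φ_2 = x^2.
G =
  [2, 0, 2/3]
  [0, 2/3, 0]
  [2/3, 0, 2/5],
b = (-56/15, 28/15, -184/105).
Solving gives a_0 = -32/35, a_1 = 14/5, a_2 = -20/7, so
  g(x) = -20*x^2/7 + 14*x/5 - 32/35.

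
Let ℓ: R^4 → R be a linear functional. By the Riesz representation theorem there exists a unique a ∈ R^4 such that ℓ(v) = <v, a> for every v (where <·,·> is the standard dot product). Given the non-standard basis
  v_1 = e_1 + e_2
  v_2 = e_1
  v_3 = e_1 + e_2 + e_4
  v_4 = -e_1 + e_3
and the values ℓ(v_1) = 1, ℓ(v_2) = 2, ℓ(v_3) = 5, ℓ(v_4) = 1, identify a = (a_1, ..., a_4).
a = (2, -1, 3, 4)

Write a = (a_1, ..., a_4) in the standard basis. For each basis vector v_i, ℓ(v_i) = <v_i, a> is a linear equation in the a_j's. Collect the n equations into a matrix system V a = ℓ, where row i of V is v_i (expressed in the standard basis). Since V is invertible (lower-triangular with 1s on the diagonal, up to permutation), solve by back-substitution:
  V =
[[1, 1, 0, 0],
 [1, 0, 0, 0],
 [1, 1, 0, 1],
 [-1, 0, 1, 0]]
  V a = (1, 2, 5, 1)
Solving gives a = (2, -1, 3, 4).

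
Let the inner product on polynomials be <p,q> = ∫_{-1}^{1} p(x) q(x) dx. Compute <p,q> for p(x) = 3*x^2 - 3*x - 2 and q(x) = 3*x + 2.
<p,q> = -10

Expand the product: p(x)·q(x) = 9*x^3 - 3*x^2 - 12*x - 4.
∫_{-1}^{1} of each monomial x^k gives [2/(k+1) if k even, 0 if k odd]. Integrating term-by-term (or equivalently evaluating the antiderivative F(x) = 9*x^4/4 - x^3 - 6*x^2 - 4*x at the endpoints):
  F(1) − F(−1) = -35/4 − (5/4) = -10.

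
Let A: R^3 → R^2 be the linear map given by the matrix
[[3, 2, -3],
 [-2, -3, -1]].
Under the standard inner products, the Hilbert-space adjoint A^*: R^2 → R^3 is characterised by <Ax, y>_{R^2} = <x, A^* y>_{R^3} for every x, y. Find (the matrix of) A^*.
A^* = A^T =
[[3, -2],
 [2, -3],
 [-3, -1]]

For real matrices with standard dot products, the defining identity <Ax, y> = <x, A^* y> gives (Ax)^T y = x^T (A^*) y, i.e. x^T A^T y = x^T (A^*) y. Since this holds for all x, y, we must have A^* = A^T. Therefore
A^* =
[[3, -2],
 [2, -3],
 [-3, -1]].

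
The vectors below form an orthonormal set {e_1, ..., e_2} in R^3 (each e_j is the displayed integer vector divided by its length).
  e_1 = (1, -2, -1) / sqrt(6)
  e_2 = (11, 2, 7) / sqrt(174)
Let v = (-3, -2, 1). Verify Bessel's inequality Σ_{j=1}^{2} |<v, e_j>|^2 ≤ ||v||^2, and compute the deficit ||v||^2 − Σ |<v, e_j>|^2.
Σ |<v, e_j>|^2 = 150/29; ||v||^2 = 14; deficit = 256/29

Write each e_j = u_j / sqrt(<u_j, u_j>) where u_j is the displayed integer vector. Then <v, e_j> = <v, u_j> / sqrt(<u_j, u_j>), so |<v, e_j>|^2 = <v, u_j>^2 / <u_j, u_j>.
Coefficients: <v, e_1> = 0/sqrt(6), <v, e_2> = -30/sqrt(174).
Square and sum: Σ |<v, e_j>|^2 = 150/29.
Compute ||v||^2 = v·v = 14.
Deficit = 14 − 150/29 = 256/29 ≥ 0, confirming Bessel's inequality. (The deficit equals ||v − Σ <v,e_j> e_j||^2, the squared distance from v to span{e_j}.)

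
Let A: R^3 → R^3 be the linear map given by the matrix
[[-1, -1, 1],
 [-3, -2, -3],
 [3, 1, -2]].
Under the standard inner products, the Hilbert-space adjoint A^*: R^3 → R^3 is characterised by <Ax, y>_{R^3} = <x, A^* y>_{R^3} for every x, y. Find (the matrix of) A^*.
A^* = A^T =
[[-1, -3, 3],
 [-1, -2, 1],
 [1, -3, -2]]

For real matrices with standard dot products, the defining identity <Ax, y> = <x, A^* y> gives (Ax)^T y = x^T (A^*) y, i.e. x^T A^T y = x^T (A^*) y. Since this holds for all x, y, we must have A^* = A^T. Therefore
A^* =
[[-1, -3, 3],
 [-1, -2, 1],
 [1, -3, -2]].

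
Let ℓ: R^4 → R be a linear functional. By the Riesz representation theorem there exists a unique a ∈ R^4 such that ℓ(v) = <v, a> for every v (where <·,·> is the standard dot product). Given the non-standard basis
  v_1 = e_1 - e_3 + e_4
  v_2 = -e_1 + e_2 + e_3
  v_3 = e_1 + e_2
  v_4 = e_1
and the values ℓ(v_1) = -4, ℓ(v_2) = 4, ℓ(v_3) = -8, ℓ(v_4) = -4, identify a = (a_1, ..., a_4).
a = (-4, -4, 4, 4)

Write a = (a_1, ..., a_4) in the standard basis. For each basis vector v_i, ℓ(v_i) = <v_i, a> is a linear equation in the a_j's. Collect the n equations into a matrix system V a = ℓ, where row i of V is v_i (expressed in the standard basis). Since V is invertible (lower-triangular with 1s on the diagonal, up to permutation), solve by back-substitution:
  V =
[[1, 0, -1, 1],
 [-1, 1, 1, 0],
 [1, 1, 0, 0],
 [1, 0, 0, 0]]
  V a = (-4, 4, -8, -4)
Solving gives a = (-4, -4, 4, 4).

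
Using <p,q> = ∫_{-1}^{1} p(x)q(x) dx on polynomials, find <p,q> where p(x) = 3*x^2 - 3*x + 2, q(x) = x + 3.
<p,q> = 16

Expand the product: p(x)·q(x) = 3*x^3 + 6*x^2 - 7*x + 6.
∫_{-1}^{1} of each monomial x^k gives [2/(k+1) if k even, 0 if k odd]. Integrating term-by-term (or equivalently evaluating the antiderivative F(x) = 3*x^4/4 + 2*x^3 - 7*x^2/2 + 6*x at the endpoints):
  F(1) − F(−1) = 21/4 − (-43/4) = 16.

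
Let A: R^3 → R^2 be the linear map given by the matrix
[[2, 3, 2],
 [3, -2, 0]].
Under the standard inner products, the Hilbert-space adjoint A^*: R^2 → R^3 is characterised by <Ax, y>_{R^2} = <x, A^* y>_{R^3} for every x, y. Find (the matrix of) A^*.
A^* = A^T =
[[2, 3],
 [3, -2],
 [2, 0]]

For real matrices with standard dot products, the defining identity <Ax, y> = <x, A^* y> gives (Ax)^T y = x^T (A^*) y, i.e. x^T A^T y = x^T (A^*) y. Since this holds for all x, y, we must have A^* = A^T. Therefore
A^* =
[[2, 3],
 [3, -2],
 [2, 0]].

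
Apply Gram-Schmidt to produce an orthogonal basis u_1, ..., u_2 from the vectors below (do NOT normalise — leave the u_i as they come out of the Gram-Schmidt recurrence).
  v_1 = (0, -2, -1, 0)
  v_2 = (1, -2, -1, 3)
Orthogonal basis:
  u_1 = (0, -2, -1, 0)
  u_2 = (1, 0, 0, 3)

Apply the Gram-Schmidt recurrence
  u_1 = v_1
  u_i = v_i − Σ_{j<i} ((v_i · u_j) / (u_j · u_j)) · u_j.

Step by step this gives:
  u_1 = (0, -2, -1, 0)
  u_2 = (1, 0, 0, 3)

Orthogonality check:
  u_2 · u_1 = 0 (should be 0)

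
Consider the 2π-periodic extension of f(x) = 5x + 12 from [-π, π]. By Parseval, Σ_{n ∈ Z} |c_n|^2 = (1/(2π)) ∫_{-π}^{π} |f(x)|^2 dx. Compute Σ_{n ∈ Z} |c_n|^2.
Σ |c_n|^2 = 25π^2/3 + 144

Expand and integrate term by term over [-π, π]:
  ∫ (5x)^2 dx = 25·(2π^3/3); ∫ 2·5·(12)·x dx = 0 (odd integrand); ∫ 12^2 dx = 144·2π.
So (1/(2π)) ∫_{-π}^{π} (5x + 12)^2 dx = 25π^2/3 + 144 = 25π^2/3 + 144.
Parseval ⇒ Σ |c_n|^2 = 25π^2/3 + 144.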